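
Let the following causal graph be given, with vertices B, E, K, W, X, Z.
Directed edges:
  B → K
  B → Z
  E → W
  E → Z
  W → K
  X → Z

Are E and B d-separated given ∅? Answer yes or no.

Bayes-Ball from E | ∅ reaches {K,W,Z}.
B ∉ reach(E|∅) ⇒ E ⊥ B | ∅.

Yes — E ⊥ B | ∅.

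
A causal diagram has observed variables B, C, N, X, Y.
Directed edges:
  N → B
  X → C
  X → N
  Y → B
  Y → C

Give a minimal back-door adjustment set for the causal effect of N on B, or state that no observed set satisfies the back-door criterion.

desc(N)\{N}={B}; candidates ⊆ {C,X,Y}.
∅: N⊥B given ∅ in G with N→· removed — back-door holds.

N→B: minimal back-door set ∅.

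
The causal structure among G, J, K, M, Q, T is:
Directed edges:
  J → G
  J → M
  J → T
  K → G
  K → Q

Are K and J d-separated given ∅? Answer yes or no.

Bayes-Ball from K | ∅ reaches {G,Q}.
J ∉ reach(K|∅) ⇒ K ⊥ J | ∅.

Yes — K ⊥ J | ∅.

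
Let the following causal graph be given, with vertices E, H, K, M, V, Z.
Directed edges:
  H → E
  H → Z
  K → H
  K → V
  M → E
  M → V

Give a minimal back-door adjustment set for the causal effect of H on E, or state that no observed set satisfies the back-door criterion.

desc(H)\{H}={E,Z}; candidates ⊆ {K,M,V}.
∅: H⊥E given ∅ in G with H→· removed — back-door holds.

H→E: minimal back-door set ∅.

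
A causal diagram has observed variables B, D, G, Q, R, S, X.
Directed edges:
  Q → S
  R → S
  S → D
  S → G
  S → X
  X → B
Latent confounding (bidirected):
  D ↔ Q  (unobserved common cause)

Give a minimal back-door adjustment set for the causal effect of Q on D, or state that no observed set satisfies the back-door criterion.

Q→D: no observed back-door set.

desc(Q)\{Q}={B,D,G,S,X}; candidates ⊆ {R}.
Q↔D: latent back-door arc(s) into Q.
size 0: {}; under {} Q still reaches {D} ∋ D.
size 1: {R}; under {R} Q still reaches {D} ∋ D.
Q↔D cannot be blocked by any observed set — no back-door set.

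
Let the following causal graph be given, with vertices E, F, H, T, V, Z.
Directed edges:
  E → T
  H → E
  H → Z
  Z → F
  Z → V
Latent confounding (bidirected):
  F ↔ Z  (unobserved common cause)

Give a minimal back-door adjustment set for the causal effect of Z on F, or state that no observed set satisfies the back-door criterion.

Z→F: no observed back-door set.

desc(Z)\{Z}={F,V}; candidates ⊆ {E,H,T}.
Z↔F: latent back-door arc(s) into Z.
size 0: {}; under {} Z still reaches {E,F,H,T} ∋ F.
size 1: {E}, {H}, {T}; under {E} Z still reaches {F,H} ∋ F.
size 2: {E,H}, {E,T}, {H,T}; under {E,H} Z still reaches {F} ∋ F.
Z↔F cannot be blocked by any observed set — no back-door set.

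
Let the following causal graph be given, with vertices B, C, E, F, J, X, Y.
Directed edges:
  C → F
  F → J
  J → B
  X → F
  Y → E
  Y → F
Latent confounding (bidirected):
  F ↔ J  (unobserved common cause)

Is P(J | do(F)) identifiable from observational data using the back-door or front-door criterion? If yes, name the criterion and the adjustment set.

P(J|do(F)): not identifiable (no BD/FD set).

desc(F)\{F}={B,J}; candidates ⊆ {C,E,X,Y}.
F↔J: latent back-door arc(s) into F.
size 0: {}; under {} F still reaches {B,C,E,J,X,Y} ∋ J.
size 1: {C}, {E}, {X} …(+1); under {C} F still reaches {B,E,J,X,Y} ∋ J.
size 2: {C,E}, {C,X}, {C,Y} …(+3); under {C,E} F still reaches {B,J,X,Y} ∋ J.
F↔J cannot be blocked by any observed set — no back-door set.
No mediator lies on a directed F→…→J path.
Neither criterion identifies P(J|do(F)) in this graph.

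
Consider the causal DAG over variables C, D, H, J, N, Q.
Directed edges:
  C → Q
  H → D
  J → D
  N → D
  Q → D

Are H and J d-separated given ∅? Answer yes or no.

Bayes-Ball from H | ∅ reaches {D}.
J ∉ reach(H|∅) ⇒ H ⊥ J | ∅.

Yes — H ⊥ J | ∅.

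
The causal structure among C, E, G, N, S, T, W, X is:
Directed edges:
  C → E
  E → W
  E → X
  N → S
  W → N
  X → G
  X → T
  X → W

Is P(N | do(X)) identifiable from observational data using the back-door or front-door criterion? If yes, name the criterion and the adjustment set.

desc(X)\{X}={G,N,S,T,W}; candidates ⊆ {C,E}.
size 0: {}; under {} X still reaches {C,E,N,S,W} ∋ N.
{E}: X⊥N given {E} in G with X→· removed — back-door holds.
P(N|do(X)) = Σ_{E} P(N|X,E)·P(E).

P(N|do(X)): backdoor, adjust for {E}.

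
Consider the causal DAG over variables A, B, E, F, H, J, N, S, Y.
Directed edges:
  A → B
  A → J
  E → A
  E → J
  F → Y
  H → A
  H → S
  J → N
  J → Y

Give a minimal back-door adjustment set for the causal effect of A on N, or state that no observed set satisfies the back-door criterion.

desc(A)\{A}={B,J,N,Y}; candidates ⊆ {E,F,H,S}.
size 0: {}; under {} A still reaches {E,H,J,N,S,Y} ∋ N.
{E}: A⊥N given {E} in G with A→· removed — back-door holds.

A→N: minimal back-door set {E}.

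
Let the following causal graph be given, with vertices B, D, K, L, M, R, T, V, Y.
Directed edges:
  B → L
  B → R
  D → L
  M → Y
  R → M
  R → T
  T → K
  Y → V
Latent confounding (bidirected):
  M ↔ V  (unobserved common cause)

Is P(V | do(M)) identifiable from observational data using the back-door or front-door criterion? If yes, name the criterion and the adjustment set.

P(V|do(M)): frontdoor, adjust for {Y}.

desc(M)\{M}={V,Y}; candidates ⊆ {B,D,K,L,R,T}.
M↔V: latent back-door arc(s) into M.
size 0: {}; under {} M still reaches {B,K,L,R,T,V} ∋ V.
size 1: {B}, {D}, {K} …(+3); under {B} M still reaches {K,R,T,V} ∋ V.
size 2: {B,D}, {B,K}, {B,L} …(+12); under {B,D} M still reaches {K,R,T,V} ∋ V.
M↔V cannot be blocked by any observed set — no back-door set.
{Y}: (i) intercepts every directed M→V path; (ii) no back-door M→{Y}; (iii) {M} blocks every back-door {Y}→V. Front-door holds.
P(V|do(M)) = Σ_{Y} P(Y|M) Σ_{M'} P(V|Y,M')P(M').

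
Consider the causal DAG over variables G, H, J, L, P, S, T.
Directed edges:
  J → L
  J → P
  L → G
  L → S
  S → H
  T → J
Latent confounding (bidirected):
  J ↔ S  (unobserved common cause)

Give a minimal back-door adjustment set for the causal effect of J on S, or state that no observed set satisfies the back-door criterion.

J→S: no observed back-door set.

desc(J)\{J}={G,H,L,P,S}; candidates ⊆ {T}.
J↔S: latent back-door arc(s) into J.
size 0: {}; under {} J still reaches {H,S,T} ∋ S.
size 1: {T}; under {T} J still reaches {H,S} ∋ S.
J↔S cannot be blocked by any observed set — no back-door set.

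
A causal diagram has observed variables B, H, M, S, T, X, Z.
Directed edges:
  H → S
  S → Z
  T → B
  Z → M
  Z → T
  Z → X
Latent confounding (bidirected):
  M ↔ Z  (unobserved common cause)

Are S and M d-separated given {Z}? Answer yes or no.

Bayes-Ball from S | {Z} reaches {H,M}.
M ∈ reach(S|{Z}) ⇒ S ⊥̸ M | {Z}.

No — S and M are d-connected given {Z}.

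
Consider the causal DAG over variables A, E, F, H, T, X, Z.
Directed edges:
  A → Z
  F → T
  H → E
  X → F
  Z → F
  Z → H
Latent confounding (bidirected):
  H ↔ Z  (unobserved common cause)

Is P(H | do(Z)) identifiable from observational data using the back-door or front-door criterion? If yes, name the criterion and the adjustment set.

desc(Z)\{Z}={E,F,H,T}; candidates ⊆ {A,X}.
Z↔H: latent back-door arc(s) into Z.
size 0: {}; under {} Z still reaches {A,E,H} ∋ H.
size 1: {A}, {X}; under {A} Z still reaches {E,H} ∋ H.
size 2: {A,X}; under {A,X} Z still reaches {E,H} ∋ H.
Z↔H cannot be blocked by any observed set — no back-door set.
No mediator lies on a directed Z→…→H path.
Neither criterion identifies P(H|do(Z)) in this graph.

P(H|do(Z)): not identifiable (no BD/FD set).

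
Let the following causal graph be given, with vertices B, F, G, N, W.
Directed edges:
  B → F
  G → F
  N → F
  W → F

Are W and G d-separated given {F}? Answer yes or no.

Bayes-Ball from W | {F} reaches {B,G,N}.
G ∈ reach(W|{F}) ⇒ W ⊥̸ G | {F}.

No — W and G are d-connected given {F}.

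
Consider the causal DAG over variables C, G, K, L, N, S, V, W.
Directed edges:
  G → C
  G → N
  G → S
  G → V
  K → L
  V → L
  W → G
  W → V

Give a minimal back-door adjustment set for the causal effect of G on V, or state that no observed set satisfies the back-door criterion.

desc(G)\{G}={C,L,N,S,V}; candidates ⊆ {K,W}.
size 0: {}; under {} G still reaches {L,V,W} ∋ V.
{W}: G⊥V given {W} in G with G→· removed — back-door holds.

G→V: minimal back-door set {W}.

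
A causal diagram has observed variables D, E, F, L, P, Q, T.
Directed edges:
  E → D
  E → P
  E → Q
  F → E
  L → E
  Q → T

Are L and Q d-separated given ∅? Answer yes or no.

Bayes-Ball from L | ∅ reaches {D,E,P,Q,T}.
Q ∈ reach(L|∅) ⇒ L ⊥̸ Q | ∅.

No — L and Q are d-connected given ∅.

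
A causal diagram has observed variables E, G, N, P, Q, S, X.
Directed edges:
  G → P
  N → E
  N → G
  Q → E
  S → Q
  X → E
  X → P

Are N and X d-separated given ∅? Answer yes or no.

Bayes-Ball from N | ∅ reaches {E,G,P}.
X ∉ reach(N|∅) ⇒ N ⊥ X | ∅.

Yes — N ⊥ X | ∅.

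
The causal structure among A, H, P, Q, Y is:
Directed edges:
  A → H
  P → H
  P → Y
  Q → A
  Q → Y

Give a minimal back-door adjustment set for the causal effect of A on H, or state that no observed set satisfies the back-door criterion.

desc(A)\{A}={H}; candidates ⊆ {P,Q,Y}.
∅: A⊥H given ∅ in G with A→· removed — back-door holds.

A→H: minimal back-door set ∅.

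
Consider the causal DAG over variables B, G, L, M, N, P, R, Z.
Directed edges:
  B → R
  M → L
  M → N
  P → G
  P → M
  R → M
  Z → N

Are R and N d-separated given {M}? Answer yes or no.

Bayes-Ball from R | {M} reaches {B,G,P}.
N ∉ reach(R|{M}) ⇒ R ⊥ N | {M}.

Yes — R ⊥ N | {M}.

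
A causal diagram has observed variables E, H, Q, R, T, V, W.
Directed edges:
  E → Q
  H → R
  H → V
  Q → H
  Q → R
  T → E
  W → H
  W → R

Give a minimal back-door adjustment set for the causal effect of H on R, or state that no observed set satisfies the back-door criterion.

H→R: minimal back-door set {Q, W}.

desc(H)\{H}={R,V}; candidates ⊆ {E,Q,T,W}.
size 0: {}; under {} H still reaches {E,Q,R,T,W} ∋ R.
size 1: {E}, {Q}, {T} …(+1); under {E} H still reaches {Q,R,W} ∋ R.
{Q,W}: H⊥R given {Q,W} in G with H→· removed — back-door holds.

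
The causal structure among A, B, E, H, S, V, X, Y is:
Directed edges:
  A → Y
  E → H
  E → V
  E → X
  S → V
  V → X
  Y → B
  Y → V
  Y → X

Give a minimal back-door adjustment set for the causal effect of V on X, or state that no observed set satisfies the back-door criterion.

V→X: minimal back-door set {E, Y}.

desc(V)\{V}={X}; candidates ⊆ {A,B,E,H,S,Y}.
size 0: {}; under {} V still reaches {A,B,E,H,S,X,Y} ∋ X.
size 1: {A}, {B}, {E} …(+3); under {A} V still reaches {B,E,H,S,X,Y} ∋ X.
{E,Y}: V⊥X given {E,Y} in G with V→· removed — back-door holds.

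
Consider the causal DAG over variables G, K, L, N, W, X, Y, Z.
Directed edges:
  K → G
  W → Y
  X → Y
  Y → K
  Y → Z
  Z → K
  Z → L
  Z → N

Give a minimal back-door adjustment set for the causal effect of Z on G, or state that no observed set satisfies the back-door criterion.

Z→G: minimal back-door set {Y}.

desc(Z)\{Z}={G,K,L,N}; candidates ⊆ {W,X,Y}.
size 0: {}; under {} Z still reaches {G,K,W,X,Y} ∋ G.
{Y}: Z⊥G given {Y} in G with Z→· removed — back-door holds.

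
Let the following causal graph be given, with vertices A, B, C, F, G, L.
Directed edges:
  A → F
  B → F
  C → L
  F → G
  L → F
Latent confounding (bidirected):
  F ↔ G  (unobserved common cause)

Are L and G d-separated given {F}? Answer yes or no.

No — L and G are d-connected given {F}.

Bayes-Ball from L | {F} reaches {A,B,C,G}.
G ∈ reach(L|{F}) ⇒ L ⊥̸ G | {F}.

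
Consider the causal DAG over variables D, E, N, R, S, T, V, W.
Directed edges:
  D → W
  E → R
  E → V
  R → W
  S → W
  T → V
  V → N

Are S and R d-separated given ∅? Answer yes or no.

Bayes-Ball from S | ∅ reaches {W}.
R ∉ reach(S|∅) ⇒ S ⊥ R | ∅.

Yes — S ⊥ R | ∅.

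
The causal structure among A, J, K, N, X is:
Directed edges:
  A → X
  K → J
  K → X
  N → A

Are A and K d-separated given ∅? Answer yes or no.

Yes — A ⊥ K | ∅.

Bayes-Ball from A | ∅ reaches {N,X}.
K ∉ reach(A|∅) ⇒ A ⊥ K | ∅.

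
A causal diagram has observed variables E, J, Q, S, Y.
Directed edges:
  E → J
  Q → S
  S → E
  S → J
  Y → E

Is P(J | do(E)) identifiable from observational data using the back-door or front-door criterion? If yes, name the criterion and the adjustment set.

P(J|do(E)): backdoor, adjust for {S}.

desc(E)\{E}={J}; candidates ⊆ {Q,S,Y}.
size 0: {}; under {} E still reaches {J,Q,S,Y} ∋ J.
{S}: E⊥J given {S} in G with E→· removed — back-door holds.
P(J|do(E)) = Σ_{S} P(J|E,S)·P(S).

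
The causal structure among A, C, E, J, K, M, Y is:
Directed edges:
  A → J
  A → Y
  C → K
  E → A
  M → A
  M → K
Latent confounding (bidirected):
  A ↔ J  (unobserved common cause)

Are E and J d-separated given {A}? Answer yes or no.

Bayes-Ball from E | {A} reaches {J,K,M}.
J ∈ reach(E|{A}) ⇒ E ⊥̸ J | {A}.

No — E and J are d-connected given {A}.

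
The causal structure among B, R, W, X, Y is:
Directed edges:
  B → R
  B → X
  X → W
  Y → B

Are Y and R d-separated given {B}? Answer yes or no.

Yes — Y ⊥ R | {B}.

Bayes-Ball from Y | {B} reaches ∅.
R ∉ reach(Y|{B}) ⇒ Y ⊥ R | {B}.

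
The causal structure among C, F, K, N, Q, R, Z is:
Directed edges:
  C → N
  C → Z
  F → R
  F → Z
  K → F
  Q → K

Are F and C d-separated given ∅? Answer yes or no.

Yes — F ⊥ C | ∅.

Bayes-Ball from F | ∅ reaches {K,Q,R,Z}.
C ∉ reach(F|∅) ⇒ F ⊥ C | ∅.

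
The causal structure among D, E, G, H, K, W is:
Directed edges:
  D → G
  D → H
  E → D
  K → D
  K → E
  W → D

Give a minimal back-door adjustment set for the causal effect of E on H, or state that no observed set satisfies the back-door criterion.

E→H: minimal back-door set {K}.

desc(E)\{E}={D,G,H}; candidates ⊆ {K,W}.
size 0: {}; under {} E still reaches {D,G,H,K} ∋ H.
{K}: E⊥H given {K} in G with E→· removed — back-door holds.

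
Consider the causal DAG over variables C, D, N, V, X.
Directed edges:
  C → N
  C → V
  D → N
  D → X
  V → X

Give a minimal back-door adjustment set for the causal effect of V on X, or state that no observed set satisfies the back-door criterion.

desc(V)\{V}={X}; candidates ⊆ {C,D,N}.
∅: V⊥X given ∅ in G with V→· removed — back-door holds.

V→X: minimal back-door set ∅.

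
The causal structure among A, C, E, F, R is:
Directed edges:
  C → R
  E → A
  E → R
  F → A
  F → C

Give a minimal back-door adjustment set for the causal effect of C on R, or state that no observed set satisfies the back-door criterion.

desc(C)\{C}={R}; candidates ⊆ {A,E,F}.
∅: C⊥R given ∅ in G with C→· removed — back-door holds.

C→R: minimal back-door set ∅.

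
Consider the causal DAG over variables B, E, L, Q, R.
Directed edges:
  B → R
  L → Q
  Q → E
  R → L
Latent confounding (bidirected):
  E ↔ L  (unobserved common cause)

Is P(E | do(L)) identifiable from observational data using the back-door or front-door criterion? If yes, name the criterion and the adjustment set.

P(E|do(L)): frontdoor, adjust for {Q}.

desc(L)\{L}={E,Q}; candidates ⊆ {B,R}.
L↔E: latent back-door arc(s) into L.
size 0: {}; under {} L still reaches {B,E,R} ∋ E.
size 1: {B}, {R}; under {B} L still reaches {E,R} ∋ E.
size 2: {B,R}; under {B,R} L still reaches {E} ∋ E.
L↔E cannot be blocked by any observed set — no back-door set.
{Q}: (i) intercepts every directed L→E path; (ii) no back-door L→{Q}; (iii) {L} blocks every back-door {Q}→E. Front-door holds.
P(E|do(L)) = Σ_{Q} P(Q|L) Σ_{L'} P(E|Q,L')P(L').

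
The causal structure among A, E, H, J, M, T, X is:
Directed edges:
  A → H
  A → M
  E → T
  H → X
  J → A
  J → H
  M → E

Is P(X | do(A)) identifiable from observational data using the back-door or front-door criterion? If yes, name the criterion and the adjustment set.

P(X|do(A)): backdoor, adjust for {J}.

desc(A)\{A}={E,H,M,T,X}; candidates ⊆ {J}.
size 0: {}; under {} A still reaches {H,J,X} ∋ X.
{J}: A⊥X given {J} in G with A→· removed — back-door holds.
P(X|do(A)) = Σ_{J} P(X|A,J)·P(J).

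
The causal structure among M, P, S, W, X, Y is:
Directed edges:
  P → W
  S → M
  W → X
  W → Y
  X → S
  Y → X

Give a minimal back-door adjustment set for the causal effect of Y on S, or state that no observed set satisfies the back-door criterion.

desc(Y)\{Y}={M,S,X}; candidates ⊆ {P,W}.
size 0: {}; under {} Y still reaches {M,P,S,W,X} ∋ S.
{W}: Y⊥S given {W} in G with Y→· removed — back-door holds.

Y→S: minimal back-door set {W}.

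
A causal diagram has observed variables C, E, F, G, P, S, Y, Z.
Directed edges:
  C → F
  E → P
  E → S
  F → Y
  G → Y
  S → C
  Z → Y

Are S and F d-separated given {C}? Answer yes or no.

Yes — S ⊥ F | {C}.

Bayes-Ball from S | {C} reaches {E,P}.
F ∉ reach(S|{C}) ⇒ S ⊥ F | {C}.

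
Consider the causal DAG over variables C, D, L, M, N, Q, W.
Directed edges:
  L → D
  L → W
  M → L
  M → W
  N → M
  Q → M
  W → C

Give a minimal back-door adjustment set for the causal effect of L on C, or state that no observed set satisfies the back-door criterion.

L→C: minimal back-door set {M}.

desc(L)\{L}={C,D,W}; candidates ⊆ {M,N,Q}.
size 0: {}; under {} L still reaches {C,M,N,Q,W} ∋ C.
{M}: L⊥C given {M} in G with L→· removed — back-door holds.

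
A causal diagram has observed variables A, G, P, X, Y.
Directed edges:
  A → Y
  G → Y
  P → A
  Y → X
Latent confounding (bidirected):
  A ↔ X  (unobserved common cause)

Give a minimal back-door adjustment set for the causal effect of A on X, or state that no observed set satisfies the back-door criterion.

desc(A)\{A}={X,Y}; candidates ⊆ {G,P}.
A↔X: latent back-door arc(s) into A.
size 0: {}; under {} A still reaches {P,X} ∋ X.
size 1: {G}, {P}; under {G} A still reaches {P,X} ∋ X.
size 2: {G,P}; under {G,P} A still reaches {X} ∋ X.
A↔X cannot be blocked by any observed set — no back-door set.

A→X: no observed back-door set.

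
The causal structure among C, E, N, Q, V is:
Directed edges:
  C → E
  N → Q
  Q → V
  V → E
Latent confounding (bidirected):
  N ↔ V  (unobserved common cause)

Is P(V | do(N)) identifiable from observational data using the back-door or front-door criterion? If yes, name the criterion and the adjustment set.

P(V|do(N)): frontdoor, adjust for {Q}.

desc(N)\{N}={E,Q,V}; candidates ⊆ {C}.
N↔V: latent back-door arc(s) into N.
size 0: {}; under {} N still reaches {E,V} ∋ V.
size 1: {C}; under {C} N still reaches {E,V} ∋ V.
N↔V cannot be blocked by any observed set — no back-door set.
{Q}: (i) intercepts every directed N→V path; (ii) no back-door N→{Q}; (iii) {N} blocks every back-door {Q}→V. Front-door holds.
P(V|do(N)) = Σ_{Q} P(Q|N) Σ_{N'} P(V|Q,N')P(N').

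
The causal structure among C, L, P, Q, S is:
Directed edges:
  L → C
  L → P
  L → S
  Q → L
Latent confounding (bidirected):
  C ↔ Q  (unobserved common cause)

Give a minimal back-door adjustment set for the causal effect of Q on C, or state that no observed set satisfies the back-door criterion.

desc(Q)\{Q}={C,L,P,S}; candidates ⊆ {—}.
Q↔C: latent back-door arc(s) into Q.
size 0: {}; under {} Q still reaches {C} ∋ C.
Q↔C cannot be blocked by any observed set — no back-door set.

Q→C: no observed back-door set.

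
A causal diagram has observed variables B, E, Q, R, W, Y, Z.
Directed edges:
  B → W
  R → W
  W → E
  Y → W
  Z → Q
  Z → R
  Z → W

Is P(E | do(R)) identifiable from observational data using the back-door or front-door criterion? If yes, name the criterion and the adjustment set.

P(E|do(R)): backdoor, adjust for {Z}.

desc(R)\{R}={E,W}; candidates ⊆ {B,Q,Y,Z}.
size 0: {}; under {} R still reaches {E,Q,W,Z} ∋ E.
{Z}: R⊥E given {Z} in G with R→· removed — back-door holds.
P(E|do(R)) = Σ_{Z} P(E|R,Z)·P(Z).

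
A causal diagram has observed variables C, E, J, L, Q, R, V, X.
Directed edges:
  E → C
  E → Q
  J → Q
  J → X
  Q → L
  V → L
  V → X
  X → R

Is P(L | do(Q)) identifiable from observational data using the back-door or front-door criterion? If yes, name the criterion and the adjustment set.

desc(Q)\{Q}={L}; candidates ⊆ {C,E,J,R,V,X}.
∅: Q⊥L given ∅ in G with Q→· removed — back-door holds.
P(L|do(Q)) = P(L|Q) — no adjustment needed.

P(L|do(Q)): backdoor, adjust for ∅.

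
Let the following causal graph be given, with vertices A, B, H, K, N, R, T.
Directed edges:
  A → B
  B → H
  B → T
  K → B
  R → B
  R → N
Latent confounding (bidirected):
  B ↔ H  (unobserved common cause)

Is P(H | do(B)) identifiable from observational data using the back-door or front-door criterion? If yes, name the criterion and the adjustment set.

desc(B)\{B}={H,T}; candidates ⊆ {A,K,N,R}.
B↔H: latent back-door arc(s) into B.
size 0: {}; under {} B still reaches {A,H,K,N,R} ∋ H.
size 1: {A}, {K}, {N} …(+1); under {A} B still reaches {H,K,N,R} ∋ H.
size 2: {A,K}, {A,N}, {A,R} …(+3); under {A,K} B still reaches {H,N,R} ∋ H.
B↔H cannot be blocked by any observed set — no back-door set.
No mediator lies on a directed B→…→H path.
Neither criterion identifies P(H|do(B)) in this graph.

P(H|do(B)): not identifiable (no BD/FD set).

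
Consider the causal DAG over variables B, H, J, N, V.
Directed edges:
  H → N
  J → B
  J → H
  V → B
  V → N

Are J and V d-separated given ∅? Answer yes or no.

Yes — J ⊥ V | ∅.

Bayes-Ball from J | ∅ reaches {B,H,N}.
V ∉ reach(J|∅) ⇒ J ⊥ V | ∅.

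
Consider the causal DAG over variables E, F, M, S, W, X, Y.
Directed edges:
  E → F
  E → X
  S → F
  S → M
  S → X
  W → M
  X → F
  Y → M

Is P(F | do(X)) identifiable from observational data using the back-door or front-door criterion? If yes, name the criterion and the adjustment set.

P(F|do(X)): backdoor, adjust for {E, S}.

desc(X)\{X}={F}; candidates ⊆ {E,M,S,W,Y}.
size 0: {}; under {} X still reaches {E,F,M,S} ∋ F.
size 1: {E}, {M}, {S} …(+2); under {E} X still reaches {F,M,S} ∋ F.
{E,S}: X⊥F given {E,S} in G with X→· removed — back-door holds.
P(F|do(X)) = Σ_{E,S} P(F|X,E,S)·P(E,S).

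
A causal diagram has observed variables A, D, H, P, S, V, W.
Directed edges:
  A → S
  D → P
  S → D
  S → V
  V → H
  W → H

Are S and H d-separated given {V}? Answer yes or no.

Bayes-Ball from S | {V} reaches {A,D,P}.
H ∉ reach(S|{V}) ⇒ S ⊥ H | {V}.

Yes — S ⊥ H | {V}.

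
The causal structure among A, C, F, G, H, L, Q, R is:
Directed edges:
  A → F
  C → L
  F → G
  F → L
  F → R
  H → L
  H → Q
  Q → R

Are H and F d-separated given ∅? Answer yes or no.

Bayes-Ball from H | ∅ reaches {L,Q,R}.
F ∉ reach(H|∅) ⇒ H ⊥ F | ∅.

Yes — H ⊥ F | ∅.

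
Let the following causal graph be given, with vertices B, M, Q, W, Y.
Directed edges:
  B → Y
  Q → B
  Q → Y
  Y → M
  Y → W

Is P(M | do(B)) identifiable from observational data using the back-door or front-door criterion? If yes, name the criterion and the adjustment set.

P(M|do(B)): backdoor, adjust for {Q}.

desc(B)\{B}={M,W,Y}; candidates ⊆ {Q}.
size 0: {}; under {} B still reaches {M,Q,W,Y} ∋ M.
{Q}: B⊥M given {Q} in G with B→· removed — back-door holds.
P(M|do(B)) = Σ_{Q} P(M|B,Q)·P(Q).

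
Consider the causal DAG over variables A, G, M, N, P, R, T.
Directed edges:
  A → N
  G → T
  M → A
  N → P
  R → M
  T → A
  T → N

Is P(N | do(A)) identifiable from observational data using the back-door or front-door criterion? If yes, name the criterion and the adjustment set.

desc(A)\{A}={N,P}; candidates ⊆ {G,M,R,T}.
size 0: {}; under {} A still reaches {G,M,N,P,R,T} ∋ N.
{T}: A⊥N given {T} in G with A→· removed — back-door holds.
P(N|do(A)) = Σ_{T} P(N|A,T)·P(T).

P(N|do(A)): backdoor, adjust for {T}.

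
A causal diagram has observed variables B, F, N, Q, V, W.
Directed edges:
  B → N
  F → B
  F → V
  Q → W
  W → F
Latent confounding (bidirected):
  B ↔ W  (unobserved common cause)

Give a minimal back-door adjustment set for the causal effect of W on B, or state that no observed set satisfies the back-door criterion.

desc(W)\{W}={B,F,N,V}; candidates ⊆ {Q}.
W↔B: latent back-door arc(s) into W.
size 0: {}; under {} W still reaches {B,N,Q} ∋ B.
size 1: {Q}; under {Q} W still reaches {B,N} ∋ B.
W↔B cannot be blocked by any observed set — no back-door set.

W→B: no observed back-door set.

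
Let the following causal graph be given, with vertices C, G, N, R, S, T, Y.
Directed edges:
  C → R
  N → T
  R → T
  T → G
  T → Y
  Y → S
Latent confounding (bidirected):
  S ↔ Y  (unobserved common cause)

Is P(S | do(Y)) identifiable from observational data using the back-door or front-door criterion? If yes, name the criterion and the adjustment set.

P(S|do(Y)): not identifiable (no BD/FD set).

desc(Y)\{Y}={S}; candidates ⊆ {C,G,N,R,T}.
Y↔S: latent back-door arc(s) into Y.
size 0: {}; under {} Y still reaches {C,G,N,R,S,T} ∋ S.
size 1: {C}, {G}, {N} …(+2); under {C} Y still reaches {G,N,R,S,T} ∋ S.
size 2: {C,G}, {C,N}, {C,R} …(+7); under {C,G} Y still reaches {N,R,S,T} ∋ S.
Y↔S cannot be blocked by any observed set — no back-door set.
No mediator lies on a directed Y→…→S path.
Neither criterion identifies P(S|do(Y)) in this graph.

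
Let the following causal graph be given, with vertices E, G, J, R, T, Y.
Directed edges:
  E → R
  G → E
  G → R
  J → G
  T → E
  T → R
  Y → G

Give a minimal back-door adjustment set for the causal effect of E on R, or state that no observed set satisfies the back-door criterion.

desc(E)\{E}={R}; candidates ⊆ {G,J,T,Y}.
size 0: {}; under {} E still reaches {G,J,R,T,Y} ∋ R.
size 1: {G}, {J}, {T} …(+1); under {G} E still reaches {R,T} ∋ R.
{G,T}: E⊥R given {G,T} in G with E→· removed — back-door holds.

E→R: minimal back-door set {G, T}.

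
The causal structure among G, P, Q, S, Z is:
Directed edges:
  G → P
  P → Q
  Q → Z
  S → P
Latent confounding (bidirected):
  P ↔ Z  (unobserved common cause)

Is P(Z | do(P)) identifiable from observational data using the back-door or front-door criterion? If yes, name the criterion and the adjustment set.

desc(P)\{P}={Q,Z}; candidates ⊆ {G,S}.
P↔Z: latent back-door arc(s) into P.
size 0: {}; under {} P still reaches {G,S,Z} ∋ Z.
size 1: {G}, {S}; under {G} P still reaches {S,Z} ∋ Z.
size 2: {G,S}; under {G,S} P still reaches {Z} ∋ Z.
P↔Z cannot be blocked by any observed set — no back-door set.
{Q}: (i) intercepts every directed P→Z path; (ii) no back-door P→{Q}; (iii) {P} blocks every back-door {Q}→Z. Front-door holds.
P(Z|do(P)) = Σ_{Q} P(Q|P) Σ_{P'} P(Z|Q,P')P(P').

P(Z|do(P)): frontdoor, adjust for {Q}.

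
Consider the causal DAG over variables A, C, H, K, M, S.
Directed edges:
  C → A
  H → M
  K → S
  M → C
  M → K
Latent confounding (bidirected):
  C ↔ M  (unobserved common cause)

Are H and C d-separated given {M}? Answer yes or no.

No — H and C are d-connected given {M}.

Bayes-Ball from H | {M} reaches {A,C}.
C ∈ reach(H|{M}) ⇒ H ⊥̸ C | {M}.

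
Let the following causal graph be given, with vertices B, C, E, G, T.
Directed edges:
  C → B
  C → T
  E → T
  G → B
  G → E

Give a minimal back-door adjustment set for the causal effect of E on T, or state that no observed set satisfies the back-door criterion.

E→T: minimal back-door set ∅.

desc(E)\{E}={T}; candidates ⊆ {B,C,G}.
∅: E⊥T given ∅ in G with E→· removed — back-door holds.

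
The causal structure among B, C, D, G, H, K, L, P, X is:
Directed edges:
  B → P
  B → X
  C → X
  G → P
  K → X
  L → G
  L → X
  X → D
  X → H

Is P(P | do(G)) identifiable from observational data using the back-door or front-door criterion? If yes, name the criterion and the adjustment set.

desc(G)\{G}={P}; candidates ⊆ {B,C,D,H,K,L,X}.
∅: G⊥P given ∅ in G with G→· removed — back-door holds.
P(P|do(G)) = P(P|G) — no adjustment needed.

P(P|do(G)): backdoor, adjust for ∅.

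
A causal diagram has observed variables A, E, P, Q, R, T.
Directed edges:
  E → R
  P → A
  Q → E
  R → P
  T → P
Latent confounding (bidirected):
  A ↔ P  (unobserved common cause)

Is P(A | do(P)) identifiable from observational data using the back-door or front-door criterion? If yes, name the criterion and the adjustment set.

P(A|do(P)): not identifiable (no BD/FD set).

desc(P)\{P}={A}; candidates ⊆ {E,Q,R,T}.
P↔A: latent back-door arc(s) into P.
size 0: {}; under {} P still reaches {A,E,Q,R,T} ∋ A.
size 1: {E}, {Q}, {R} …(+1); under {E} P still reaches {A,R,T} ∋ A.
size 2: {E,Q}, {E,R}, {E,T} …(+3); under {E,Q} P still reaches {A,R,T} ∋ A.
P↔A cannot be blocked by any observed set — no back-door set.
No mediator lies on a directed P→…→A path.
Neither criterion identifies P(A|do(P)) in this graph.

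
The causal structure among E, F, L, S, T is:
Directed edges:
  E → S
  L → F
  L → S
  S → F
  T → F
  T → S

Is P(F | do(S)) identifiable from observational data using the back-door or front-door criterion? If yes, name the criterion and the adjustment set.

desc(S)\{S}={F}; candidates ⊆ {E,L,T}.
size 0: {}; under {} S still reaches {E,F,L,T} ∋ F.
size 1: {E}, {L}, {T}; under {E} S still reaches {F,L,T} ∋ F.
{L,T}: S⊥F given {L,T} in G with S→· removed — back-door holds.
P(F|do(S)) = Σ_{L,T} P(F|S,L,T)·P(L,T).

P(F|do(S)): backdoor, adjust for {L, T}.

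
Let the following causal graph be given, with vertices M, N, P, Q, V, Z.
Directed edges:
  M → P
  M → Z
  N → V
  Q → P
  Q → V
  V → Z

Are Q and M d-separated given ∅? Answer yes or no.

Bayes-Ball from Q | ∅ reaches {P,V,Z}.
M ∉ reach(Q|∅) ⇒ Q ⊥ M | ∅.

Yes — Q ⊥ M | ∅.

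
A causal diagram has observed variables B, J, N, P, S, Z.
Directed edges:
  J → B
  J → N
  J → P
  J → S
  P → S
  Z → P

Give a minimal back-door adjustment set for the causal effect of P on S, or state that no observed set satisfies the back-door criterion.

desc(P)\{P}={S}; candidates ⊆ {B,J,N,Z}.
size 0: {}; under {} P still reaches {B,J,N,S,Z} ∋ S.
{J}: P⊥S given {J} in G with P→· removed — back-door holds.

P→S: minimal back-door set {J}.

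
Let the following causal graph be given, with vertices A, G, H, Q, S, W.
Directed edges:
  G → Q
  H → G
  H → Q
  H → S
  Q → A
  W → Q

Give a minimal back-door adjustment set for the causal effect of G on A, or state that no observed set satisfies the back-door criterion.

desc(G)\{G}={A,Q}; candidates ⊆ {H,S,W}.
size 0: {}; under {} G still reaches {A,H,Q,S} ∋ A.
{H}: G⊥A given {H} in G with G→· removed — back-door holds.

G→A: minimal back-door set {H}.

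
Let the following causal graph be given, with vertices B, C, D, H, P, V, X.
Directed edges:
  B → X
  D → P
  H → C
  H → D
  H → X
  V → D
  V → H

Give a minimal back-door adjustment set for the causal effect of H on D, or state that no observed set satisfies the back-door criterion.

desc(H)\{H}={C,D,P,X}; candidates ⊆ {B,V}.
size 0: {}; under {} H still reaches {D,P,V} ∋ D.
{V}: H⊥D given {V} in G with H→· removed — back-door holds.

H→D: minimal back-door set {V}.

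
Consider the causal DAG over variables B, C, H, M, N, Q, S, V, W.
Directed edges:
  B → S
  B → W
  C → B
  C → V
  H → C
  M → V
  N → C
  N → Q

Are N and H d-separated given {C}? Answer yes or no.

Bayes-Ball from N | {C} reaches {H,Q}.
H ∈ reach(N|{C}) ⇒ N ⊥̸ H | {C}.

No — N and H are d-connected given {C}.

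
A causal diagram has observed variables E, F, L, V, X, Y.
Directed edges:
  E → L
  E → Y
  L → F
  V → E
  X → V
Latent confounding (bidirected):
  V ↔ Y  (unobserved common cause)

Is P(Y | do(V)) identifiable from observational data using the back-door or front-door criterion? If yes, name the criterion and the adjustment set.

desc(V)\{V}={E,F,L,Y}; candidates ⊆ {X}.
V↔Y: latent back-door arc(s) into V.
size 0: {}; under {} V still reaches {X,Y} ∋ Y.
size 1: {X}; under {X} V still reaches {Y} ∋ Y.
V↔Y cannot be blocked by any observed set — no back-door set.
{E}: (i) intercepts every directed V→Y path; (ii) no back-door V→{E}; (iii) {V} blocks every back-door {E}→Y. Front-door holds.
P(Y|do(V)) = Σ_{E} P(E|V) Σ_{V'} P(Y|E,V')P(V').

P(Y|do(V)): frontdoor, adjust for {E}.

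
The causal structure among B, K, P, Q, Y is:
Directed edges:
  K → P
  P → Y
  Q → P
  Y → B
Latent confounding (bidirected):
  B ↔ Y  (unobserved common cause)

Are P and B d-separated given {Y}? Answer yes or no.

Bayes-Ball from P | {Y} reaches {B,K,Q}.
B ∈ reach(P|{Y}) ⇒ P ⊥̸ B | {Y}.

No — P and B are d-connected given {Y}.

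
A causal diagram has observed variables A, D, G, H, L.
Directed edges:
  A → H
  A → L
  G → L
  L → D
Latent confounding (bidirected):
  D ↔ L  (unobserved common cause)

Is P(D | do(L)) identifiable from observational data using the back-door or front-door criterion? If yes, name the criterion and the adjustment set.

desc(L)\{L}={D}; candidates ⊆ {A,G,H}.
L↔D: latent back-door arc(s) into L.
size 0: {}; under {} L still reaches {A,D,G,H} ∋ D.
size 1: {A}, {G}, {H}; under {A} L still reaches {D,G} ∋ D.
size 2: {A,G}, {A,H}, {G,H}; under {A,G} L still reaches {D} ∋ D.
L↔D cannot be blocked by any observed set — no back-door set.
No mediator lies on a directed L→…→D path.
Neither criterion identifies P(D|do(L)) in this graph.

P(D|do(L)): not identifiable (no BD/FD set).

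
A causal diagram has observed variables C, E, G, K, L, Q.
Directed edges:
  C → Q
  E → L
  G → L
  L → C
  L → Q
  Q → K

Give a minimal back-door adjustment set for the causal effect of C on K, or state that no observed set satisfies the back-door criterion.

desc(C)\{C}={K,Q}; candidates ⊆ {E,G,L}.
size 0: {}; under {} C still reaches {E,G,K,L,Q} ∋ K.
{L}: C⊥K given {L} in G with C→· removed — back-door holds.

C→K: minimal back-door set {L}.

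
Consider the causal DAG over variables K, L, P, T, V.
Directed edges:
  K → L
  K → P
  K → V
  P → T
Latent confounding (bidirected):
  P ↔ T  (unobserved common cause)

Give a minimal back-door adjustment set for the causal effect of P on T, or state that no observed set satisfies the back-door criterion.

P→T: no observed back-door set.

desc(P)\{P}={T}; candidates ⊆ {K,L,V}.
P↔T: latent back-door arc(s) into P.
size 0: {}; under {} P still reaches {K,L,T,V} ∋ T.
size 1: {K}, {L}, {V}; under {K} P still reaches {T} ∋ T.
size 2: {K,L}, {K,V}, {L,V}; under {K,L} P still reaches {T} ∋ T.
P↔T cannot be blocked by any observed set — no back-door set.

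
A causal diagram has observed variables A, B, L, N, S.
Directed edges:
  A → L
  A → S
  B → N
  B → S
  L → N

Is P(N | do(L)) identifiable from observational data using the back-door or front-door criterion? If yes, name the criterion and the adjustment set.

P(N|do(L)): backdoor, adjust for ∅.

desc(L)\{L}={N}; candidates ⊆ {A,B,S}.
∅: L⊥N given ∅ in G with L→· removed — back-door holds.
P(N|do(L)) = P(N|L) — no adjustment needed.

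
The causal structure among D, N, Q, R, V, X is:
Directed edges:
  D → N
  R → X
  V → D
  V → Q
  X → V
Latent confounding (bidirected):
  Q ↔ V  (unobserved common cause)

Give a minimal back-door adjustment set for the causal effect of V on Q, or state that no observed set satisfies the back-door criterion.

desc(V)\{V}={D,N,Q}; candidates ⊆ {R,X}.
V↔Q: latent back-door arc(s) into V.
size 0: {}; under {} V still reaches {Q,R,X} ∋ Q.
size 1: {R}, {X}; under {R} V still reaches {Q,X} ∋ Q.
size 2: {R,X}; under {R,X} V still reaches {Q} ∋ Q.
V↔Q cannot be blocked by any observed set — no back-door set.

V→Q: no observed back-door set.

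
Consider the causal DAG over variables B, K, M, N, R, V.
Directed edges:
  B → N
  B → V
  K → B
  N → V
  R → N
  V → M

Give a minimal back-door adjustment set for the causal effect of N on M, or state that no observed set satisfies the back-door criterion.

desc(N)\{N}={M,V}; candidates ⊆ {B,K,R}.
size 0: {}; under {} N still reaches {B,K,M,R,V} ∋ M.
{B}: N⊥M given {B} in G with N→· removed — back-door holds.

N→M: minimal back-door set {B}.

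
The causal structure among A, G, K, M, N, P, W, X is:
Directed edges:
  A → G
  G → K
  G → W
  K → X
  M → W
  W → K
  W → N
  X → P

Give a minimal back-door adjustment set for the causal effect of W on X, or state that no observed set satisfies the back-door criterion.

desc(W)\{W}={K,N,P,X}; candidates ⊆ {A,G,M}.
size 0: {}; under {} W still reaches {A,G,K,M,P,X} ∋ X.
{G}: W⊥X given {G} in G with W→· removed — back-door holds.

W→X: minimal back-door set {G}.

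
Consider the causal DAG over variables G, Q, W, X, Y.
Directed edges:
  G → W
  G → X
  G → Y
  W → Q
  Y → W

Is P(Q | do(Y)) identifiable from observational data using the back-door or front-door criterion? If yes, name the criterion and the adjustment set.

P(Q|do(Y)): backdoor, adjust for {G}.

desc(Y)\{Y}={Q,W}; candidates ⊆ {G,X}.
size 0: {}; under {} Y still reaches {G,Q,W,X} ∋ Q.
{G}: Y⊥Q given {G} in G with Y→· removed — back-door holds.
P(Q|do(Y)) = Σ_{G} P(Q|Y,G)·P(G).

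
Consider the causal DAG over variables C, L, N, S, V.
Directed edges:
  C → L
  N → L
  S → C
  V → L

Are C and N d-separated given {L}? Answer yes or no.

Bayes-Ball from C | {L} reaches {N,S,V}.
N ∈ reach(C|{L}) ⇒ C ⊥̸ N | {L}.

No — C and N are d-connected given {L}.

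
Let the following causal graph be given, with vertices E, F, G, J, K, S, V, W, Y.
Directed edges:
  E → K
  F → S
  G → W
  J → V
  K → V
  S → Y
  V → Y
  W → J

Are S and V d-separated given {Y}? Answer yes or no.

No — S and V are d-connected given {Y}.

Bayes-Ball from S | {Y} reaches {E,F,G,J,K,V,W}.
V ∈ reach(S|{Y}) ⇒ S ⊥̸ V | {Y}.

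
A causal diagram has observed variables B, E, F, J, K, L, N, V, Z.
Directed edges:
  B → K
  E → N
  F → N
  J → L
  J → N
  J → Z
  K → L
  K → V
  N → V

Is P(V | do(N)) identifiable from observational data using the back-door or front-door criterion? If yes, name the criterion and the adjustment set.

P(V|do(N)): backdoor, adjust for ∅.

desc(N)\{N}={V}; candidates ⊆ {B,E,F,J,K,L,Z}.
∅: N⊥V given ∅ in G with N→· removed — back-door holds.
P(V|do(N)) = P(V|N) — no adjustment needed.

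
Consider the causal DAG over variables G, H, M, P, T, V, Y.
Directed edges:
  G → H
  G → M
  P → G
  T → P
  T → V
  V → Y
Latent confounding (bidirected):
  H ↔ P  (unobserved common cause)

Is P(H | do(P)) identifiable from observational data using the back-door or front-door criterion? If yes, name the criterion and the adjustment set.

desc(P)\{P}={G,H,M}; candidates ⊆ {T,V,Y}.
P↔H: latent back-door arc(s) into P.
size 0: {}; under {} P still reaches {H,T,V,Y} ∋ H.
size 1: {T}, {V}, {Y}; under {T} P still reaches {H} ∋ H.
size 2: {T,V}, {T,Y}, {V,Y}; under {T,V} P still reaches {H} ∋ H.
P↔H cannot be blocked by any observed set — no back-door set.
{G}: (i) intercepts every directed P→H path; (ii) no back-door P→{G}; (iii) {P} blocks every back-door {G}→H. Front-door holds.
P(H|do(P)) = Σ_{G} P(G|P) Σ_{P'} P(H|G,P')P(P').

P(H|do(P)): frontdoor, adjust for {G}.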